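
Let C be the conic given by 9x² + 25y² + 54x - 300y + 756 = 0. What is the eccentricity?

e = 4/5

Collect terms: 9(x² + 6x) + 25(y² - 12y) = -756
Completing the square gives 9(x + 3)² + 25(y - 6)² = -756 + 81 + 900 = 225.
Divide by 225: (x + 3)²/25 + (y - 6)²/9 = 1
Ellipse, center (-3, 6), major axis horizontal; a² = 25, b² = 9.
c² = a² - b² = 16, so c = 4.
e = c/a = 4/5.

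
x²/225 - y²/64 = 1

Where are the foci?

(-17, 0) and (17, 0)

Center (0, 0). The positive term is the x-term, so the transverse axis is horizontal; a² = 225, b² = 64.
c² = a² + b² = 225 + 64 = 289, so c = 17.
Foci lie on the horizontal axis through the center: (h ± c, k).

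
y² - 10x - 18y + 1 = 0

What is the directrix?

Only y is squared. Complete the square in y: (y - 9)² = 10(x + 8).
Vertex (-8, 9); 4p = 10 so p = 5/2. Opens right.
Directrix is the vertical line x = h − p = -8 − (5/2) = -21/2.

x = -21/2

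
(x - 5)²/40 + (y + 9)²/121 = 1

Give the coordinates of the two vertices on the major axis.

Center (5, -9). The larger denominator 121 sits under the y-term, so the major axis is vertical; a² = 121, b² = 40.
a = 11. Vertices at (h, k ± a).

(5, -20) and (5, 2)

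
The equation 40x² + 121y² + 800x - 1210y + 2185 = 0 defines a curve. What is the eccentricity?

e = 9/11

Collect terms: 40(x² + 20x) + 121(y² - 10y) = -2185
40(x + 10)² + 121(y - 5)² = -2185 + 4000 + 3025 = 4840
Divide by 4840: (x + 10)²/121 + (y - 5)²/40 = 1
Ellipse, center (-10, 5), major axis horizontal; a² = 121, b² = 40.
c² = a² - b² = 81, so c = 9.
e = c/a = 9/11.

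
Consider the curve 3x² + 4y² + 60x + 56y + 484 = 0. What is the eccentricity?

Rearranging, 3(x² + 20x) + 4(y² + 14y) = -484.
3(x + 10)² + 4(y + 7)² = -484 + 300 + 196 = 12
Divide by 12: (x + 10)²/4 + (y + 7)²/3 = 1
Ellipse, center (-10, -7), major axis horizontal; a² = 4, b² = 3.
c² = a² - b² = 1, so c = 1.
e = c/a = 1/2.

e = 1/2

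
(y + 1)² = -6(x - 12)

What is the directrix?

Vertex (12, -1); 4p = -6 so p = -3/2. Opens left.
Directrix is the vertical line x = h − p = 12 − (-3/2) = 27/2.

x = 27/2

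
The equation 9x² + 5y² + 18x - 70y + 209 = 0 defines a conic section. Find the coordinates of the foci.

(-1, 5) and (-1, 9)

Collect terms: 9(x² + 2x) + 5(y² - 14y) = -209
9(x + 1)² + 5(y - 7)² = -209 + 9 + 245 = 45
Dividing both sides by 45: (x + 1)²/5 + (y - 7)²/9 = 1
Ellipse, center (-1, 7), major axis vertical; a² = 9, b² = 5.
c² = a² - b² = 9 - 5 = 4, so c = 2.
Foci lie on the vertical axis through the center: (h, k ± c).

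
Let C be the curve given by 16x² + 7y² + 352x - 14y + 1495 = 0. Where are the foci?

(-11, -5) and (-11, 7)

Group: 16(x² + 22x) + 7(y² - 2y) = -1495
16(x + 11)² + 7(y - 1)² = -1495 + 1936 + 7 = 448
Divide by 448: (x + 11)²/28 + (y - 1)²/64 = 1
Ellipse, center (-11, 1), major axis vertical; a² = 64, b² = 28.
c² = a² - b² = 64 - 28 = 36, so c = 6.
Foci lie on the vertical axis through the center: (h, k ± c).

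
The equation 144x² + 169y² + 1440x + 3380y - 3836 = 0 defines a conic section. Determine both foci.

(-10, -10) and (0, -10)

Rearranging, 144(x² + 10x) + 169(y² + 20y) = 3836.
Complete the square in x and y: 144(x + 5)² + 169(y + 10)² = 3836 + 3600 + 16900 = 24336
Dividing both sides by 24336: (x + 5)²/169 + (y + 10)²/144 = 1
Ellipse, center (-5, -10), major axis horizontal; a² = 169, b² = 144.
c² = a² - b² = 169 - 144 = 25, so c = 5.
Foci lie on the horizontal axis through the center: (h ± c, k).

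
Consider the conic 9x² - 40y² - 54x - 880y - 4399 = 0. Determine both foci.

Group the x- and y-terms: 9(x² - 6x) -40(y² + 22y) = 4399
9(x - 3)² -40(y + 11)² = 4399 + 81 - 4840 = -360
Divide through by -360 to get (y + 11)²/9 - (x - 3)²/40 = 1.
Hyperbola, center (3, -11), transverse axis vertical; a² = 9, b² = 40.
c² = a² + b² = 9 + 40 = 49, so c = 7.
Foci lie on the vertical axis through the center: (h, k ± c).

(3, -18) and (3, -4)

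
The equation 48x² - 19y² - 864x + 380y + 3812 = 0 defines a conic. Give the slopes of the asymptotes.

4√57/19 and -4√57/19

Collect terms: 48(x² - 18x) -19(y² - 20y) = -3812
Complete the square in x and y: 48(x - 9)² -19(y - 10)² = -3812 + 3888 - 1900 = -1824
Divide through by -1824 to get (y - 10)²/96 - (x - 9)²/38 = 1.
Hyperbola, center (9, 10), transverse axis vertical; a² = 96, b² = 38.
For a vertical hyperbola the asymptotes have slope ±a/b.
Here that is ±4√6/√38 = ±4√57/19.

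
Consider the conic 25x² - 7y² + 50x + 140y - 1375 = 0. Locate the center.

Rearranging, 25(x² + 2x) -7(y² - 20y) = 1375.
Completing the square gives 25(x + 1)² -7(y - 10)² = 1375 + 25 - 700 = 700.
Divide by 700: (x + 1)²/28 - (y - 10)²/100 = 1
Hyperbola with center (-1, 10).

(-1, 10)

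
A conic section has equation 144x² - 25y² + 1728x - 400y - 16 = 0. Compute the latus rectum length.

Rearranging, 144(x² + 12x) -25(y² + 16y) = 16.
Complete the square in x and y: 144(x + 6)² -25(y + 8)² = 16 + 5184 - 1600 = 3600
Dividing both sides by 3600: (x + 6)²/25 - (y + 8)²/144 = 1
Hyperbola, center (-6, -8), transverse axis horizontal; a² = 25, b² = 144.
Latus rectum length = 2b²/a = 2·144/5 = 288/5.

288/5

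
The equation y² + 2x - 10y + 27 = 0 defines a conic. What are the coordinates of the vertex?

(-1, 5)

Only y is squared. Complete the square in y: (y - 5)² = -2(x + 1).
Vertex (-1, 5); 4p = -2 so p = -1/2. Opens left.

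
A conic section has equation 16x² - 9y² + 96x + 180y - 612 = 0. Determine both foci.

Group the x- and y-terms: 16(x² + 6x) -9(y² - 20y) = 612
16(x + 3)² -9(y - 10)² = 612 + 144 - 900 = -144
Dividing both sides by -144: (y - 10)²/16 - (x + 3)²/9 = 1
Hyperbola, center (-3, 10), transverse axis vertical; a² = 16, b² = 9.
c² = a² + b² = 16 + 9 = 25, so c = 5.
Foci lie on the vertical axis through the center: (h, k ± c).

(-3, 5) and (-3, 15)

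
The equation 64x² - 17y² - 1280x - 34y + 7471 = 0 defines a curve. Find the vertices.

64(x² - 20x) -17(y² + 2y) = -7471
Completing the square gives 64(x - 10)² -17(y + 1)² = -7471 + 6400 - 17 = -1088.
Dividing both sides by -1088: (y + 1)²/64 - (x - 10)²/17 = 1
Hyperbola, center (10, -1), transverse axis vertical; a² = 64, b² = 17.
a = 8. Vertices at (h, k ± a).

(10, -9) and (10, 7)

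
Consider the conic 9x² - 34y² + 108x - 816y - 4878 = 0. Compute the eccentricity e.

Group: 9(x² + 12x) -34(y² + 24y) = 4878
Complete the square: 9(x + 6)² -34(y + 12)² = 4878 + 324 - 4896 = 306
Divide through by 306 to get (x + 6)²/34 - (y + 12)²/9 = 1.
Hyperbola, center (-6, -12), transverse axis horizontal; a² = 34, b² = 9.
c² = a² + b² = 43, so c = √43.
e = c/a = √43/√34 = √1462/34.

e = √1462/34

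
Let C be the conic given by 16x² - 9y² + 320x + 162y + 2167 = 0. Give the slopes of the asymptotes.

4/3 and -4/3

Group: 16(x² + 20x) -9(y² - 18y) = -2167
Complete the square: 16(x + 10)² -9(y - 9)² = -2167 + 1600 - 729 = -1296
Divide through by -1296 to get (y - 9)²/144 - (x + 10)²/81 = 1.
Hyperbola, center (-10, 9), transverse axis vertical; a² = 144, b² = 81.
For a vertical hyperbola the asymptotes have slope ±a/b.
Here that is ±12/9 = ±4/3.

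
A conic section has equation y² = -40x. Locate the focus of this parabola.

Vertex (0, 0); 4p = -40 so p = -10. Opens left.
Focus is p units from the vertex along the axis: (h + p, k).

(-10, 0)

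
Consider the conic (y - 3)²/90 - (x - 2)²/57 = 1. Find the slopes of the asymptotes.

√570/19 and -√570/19

Center (2, 3). The positive term is the y-term, so the transverse axis is vertical; a² = 90, b² = 57.
For a vertical hyperbola the asymptotes have slope ±a/b.
Here that is ±3√10/√57 = ±√570/19.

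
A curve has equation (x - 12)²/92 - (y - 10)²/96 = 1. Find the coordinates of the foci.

(12 - 2√47, 10) and (12 + 2√47, 10)

Center (12, 10). The positive term is the x-term, so the transverse axis is horizontal; a² = 92, b² = 96.
c² = a² + b² = 92 + 96 = 188, so c = 2√47.
Foci lie on the horizontal axis through the center: (h ± c, k).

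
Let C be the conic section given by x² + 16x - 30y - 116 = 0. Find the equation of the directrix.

Only x is squared. Complete the square in x: (x + 8)² = 30(y + 6).
Vertex (-8, -6); 4p = 30 so p = 15/2. Opens up.
Directrix is the horizontal line y = k − p = -6 − (15/2) = -27/2.

y = -27/2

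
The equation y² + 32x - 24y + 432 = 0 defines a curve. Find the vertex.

Only y is squared. Complete the square in y: (y - 12)² = -32(x + 9).
Vertex (-9, 12); 4p = -32 so p = -8. Opens left.

(-9, 12)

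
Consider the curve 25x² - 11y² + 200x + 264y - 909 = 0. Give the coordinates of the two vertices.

25(x² + 8x) -11(y² - 24y) = 909
25(x + 4)² -11(y - 12)² = 909 + 400 - 1584 = -275
Divide by -275: (y - 12)²/25 - (x + 4)²/11 = 1
Hyperbola, center (-4, 12), transverse axis vertical; a² = 25, b² = 11.
a = 5. Vertices at (h, k ± a).

(-4, 7) and (-4, 17)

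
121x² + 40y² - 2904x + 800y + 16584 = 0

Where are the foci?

Rearranging, 121(x² - 24x) + 40(y² + 20y) = -16584.
Complete the square in x and y: 121(x - 12)² + 40(y + 10)² = -16584 + 17424 + 4000 = 4840
Dividing both sides by 4840: (x - 12)²/40 + (y + 10)²/121 = 1
Ellipse, center (12, -10), major axis vertical; a² = 121, b² = 40.
c² = a² - b² = 121 - 40 = 81, so c = 9.
Foci lie on the vertical axis through the center: (h, k ± c).

(12, -19) and (12, -1)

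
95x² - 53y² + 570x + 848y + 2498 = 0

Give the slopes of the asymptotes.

√5035/53 and -√5035/53

95(x² + 6x) -53(y² - 16y) = -2498
Complete the square: 95(x + 3)² -53(y - 8)² = -2498 + 855 - 3392 = -5035
Divide by -5035: (y - 8)²/95 - (x + 3)²/53 = 1
Hyperbola, center (-3, 8), transverse axis vertical; a² = 95, b² = 53.
For a vertical hyperbola the asymptotes have slope ±a/b.
Here that is ±√95/√53 = ±√5035/53.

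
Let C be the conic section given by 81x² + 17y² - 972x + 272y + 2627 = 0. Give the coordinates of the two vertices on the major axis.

Group: 81(x² - 12x) + 17(y² + 16y) = -2627
Complete the square: 81(x - 6)² + 17(y + 8)² = -2627 + 2916 + 1088 = 1377
Divide by 1377: (x - 6)²/17 + (y + 8)²/81 = 1
Ellipse, center (6, -8), major axis vertical; a² = 81, b² = 17.
a = 9. Vertices at (h, k ± a).

(6, -17) and (6, 1)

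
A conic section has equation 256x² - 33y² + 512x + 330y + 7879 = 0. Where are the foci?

(-1, -12) and (-1, 22)

Collect terms: 256(x² + 2x) -33(y² - 10y) = -7879
256(x + 1)² -33(y - 5)² = -7879 + 256 - 825 = -8448
Dividing both sides by -8448: (y - 5)²/256 - (x + 1)²/33 = 1
Hyperbola, center (-1, 5), transverse axis vertical; a² = 256, b² = 33.
c² = a² + b² = 256 + 33 = 289, so c = 17.
Foci lie on the vertical axis through the center: (h, k ± c).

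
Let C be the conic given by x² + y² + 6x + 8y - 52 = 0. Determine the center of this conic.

Collect terms: (x² + 6x) + (y² + 8y) = 52
(x + 3)² + (y + 4)² = 52 + 9 + 16 = 77
So (x + 3)² + (y + 4)² = 77.
Circle centered at (-3, -4) with r² = 77.

(-3, -4)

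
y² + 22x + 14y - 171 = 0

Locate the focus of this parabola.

Only y is squared. Complete the square in y: (y + 7)² = -22(x - 10).
Vertex (10, -7); 4p = -22 so p = -11/2. Opens left.
Focus is p units from the vertex along the axis: (h + p, k).

(9/2, -7)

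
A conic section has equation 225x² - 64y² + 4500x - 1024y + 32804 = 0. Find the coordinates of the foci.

(-10, -25) and (-10, 9)

Rearranging, 225(x² + 20x) -64(y² + 16y) = -32804.
Complete the square in x and y: 225(x + 10)² -64(y + 8)² = -32804 + 22500 - 4096 = -14400
Divide through by -14400 to get (y + 8)²/225 - (x + 10)²/64 = 1.
Hyperbola, center (-10, -8), transverse axis vertical; a² = 225, b² = 64.
c² = a² + b² = 225 + 64 = 289, so c = 17.
Foci lie on the vertical axis through the center: (h, k ± c).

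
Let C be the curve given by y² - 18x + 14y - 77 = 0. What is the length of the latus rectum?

18

Only y is squared. Complete the square in y: (y + 7)² = 18(x + 7).
Vertex (-7, -7); 4p = 18 so p = 9/2. Opens right.
Latus rectum length = |4p| = 18.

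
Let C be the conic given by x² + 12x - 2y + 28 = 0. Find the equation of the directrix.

y = -9/2

Only x is squared. Complete the square in x: (x + 6)² = 2(y + 4).
Vertex (-6, -4); 4p = 2 so p = 1/2. Opens up.
Directrix is the horizontal line y = k − p = -4 − (1/2) = -9/2.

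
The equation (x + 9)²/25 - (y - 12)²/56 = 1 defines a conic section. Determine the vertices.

Center (-9, 12). The positive term is the x-term, so the transverse axis is horizontal; a² = 25, b² = 56.
a = 5. Vertices at (h ± a, k).

(-14, 12) and (-4, 12)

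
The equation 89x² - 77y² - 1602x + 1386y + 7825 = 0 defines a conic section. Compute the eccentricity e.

89(x² - 18x) -77(y² - 18y) = -7825
Complete the square: 89(x - 9)² -77(y - 9)² = -7825 + 7209 - 6237 = -6853
Divide by -6853: (y - 9)²/89 - (x - 9)²/77 = 1
Hyperbola, center (9, 9), transverse axis vertical; a² = 89, b² = 77.
c² = a² + b² = 166, so c = √166.
e = c/a = √166/√89 = √14774/89.

e = √14774/89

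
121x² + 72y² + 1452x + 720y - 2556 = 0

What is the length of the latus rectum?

144/11

121(x² + 12x) + 72(y² + 10y) = 2556
Completing the square gives 121(x + 6)² + 72(y + 5)² = 2556 + 4356 + 1800 = 8712.
Divide through by 8712 to get (x + 6)²/72 + (y + 5)²/121 = 1.
Ellipse, center (-6, -5), major axis vertical; a² = 121, b² = 72.
Latus rectum length = 2b²/a = 2·72/11 = 144/11.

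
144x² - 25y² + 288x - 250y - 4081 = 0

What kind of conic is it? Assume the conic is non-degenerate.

No xy term. Coefficients of x² and y² are A = 144, C = -25.
A and C have opposite signs ⇒ hyperbola.

hyperbola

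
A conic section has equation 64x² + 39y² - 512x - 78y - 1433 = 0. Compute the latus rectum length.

39/4

Rearranging, 64(x² - 8x) + 39(y² - 2y) = 1433.
Complete the square in x and y: 64(x - 4)² + 39(y - 1)² = 1433 + 1024 + 39 = 2496
Divide through by 2496 to get (x - 4)²/39 + (y - 1)²/64 = 1.
Ellipse, center (4, 1), major axis vertical; a² = 64, b² = 39.
Latus rectum length = 2b²/a = 2·39/8 = 39/4.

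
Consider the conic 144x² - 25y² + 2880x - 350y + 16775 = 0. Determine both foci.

(-10, -20) and (-10, 6)

Rearranging, 144(x² + 20x) -25(y² + 14y) = -16775.
Complete the square in x and y: 144(x + 10)² -25(y + 7)² = -16775 + 14400 - 1225 = -3600
Dividing both sides by -3600: (y + 7)²/144 - (x + 10)²/25 = 1
Hyperbola, center (-10, -7), transverse axis vertical; a² = 144, b² = 25.
c² = a² + b² = 144 + 25 = 169, so c = 13.
Foci lie on the vertical axis through the center: (h, k ± c).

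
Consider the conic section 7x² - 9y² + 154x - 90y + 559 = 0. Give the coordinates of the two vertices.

Collect terms: 7(x² + 22x) -9(y² + 10y) = -559
Complete the square: 7(x + 11)² -9(y + 5)² = -559 + 847 - 225 = 63
Divide through by 63 to get (x + 11)²/9 - (y + 5)²/7 = 1.
Hyperbola, center (-11, -5), transverse axis horizontal; a² = 9, b² = 7.
a = 3. Vertices at (h ± a, k).

(-14, -5) and (-8, -5)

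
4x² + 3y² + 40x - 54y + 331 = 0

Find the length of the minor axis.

2√3

4(x² + 10x) + 3(y² - 18y) = -331
Complete the square in x and y: 4(x + 5)² + 3(y - 9)² = -331 + 100 + 243 = 12
Divide through by 12 to get (x + 5)²/3 + (y - 9)²/4 = 1.
Ellipse, center (-5, 9), major axis vertical; a² = 4, b² = 3.
b² = 3 so b = √3; the minor axis has length 2b = 2√3.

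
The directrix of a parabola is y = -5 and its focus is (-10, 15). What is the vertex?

(-10, 5)

The vertex is the midpoint between the focus and the directrix along the axis of symmetry.
Axis is vertical (directrix is horizontal). Vertex y-coordinate = (15 + (-5))/2 = 5; x-coordinate = -10.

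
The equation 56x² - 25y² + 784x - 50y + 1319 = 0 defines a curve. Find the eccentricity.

e = 9/5

Rearranging, 56(x² + 14x) -25(y² + 2y) = -1319.
Complete the square: 56(x + 7)² -25(y + 1)² = -1319 + 2744 - 25 = 1400
Divide through by 1400 to get (x + 7)²/25 - (y + 1)²/56 = 1.
Hyperbola, center (-7, -1), transverse axis horizontal; a² = 25, b² = 56.
c² = a² + b² = 81, so c = 9.
e = c/a = 9/5.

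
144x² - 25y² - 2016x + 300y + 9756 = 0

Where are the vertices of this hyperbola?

Rearranging, 144(x² - 14x) -25(y² - 12y) = -9756.
144(x - 7)² -25(y - 6)² = -9756 + 7056 - 900 = -3600
Divide through by -3600 to get (y - 6)²/144 - (x - 7)²/25 = 1.
Hyperbola, center (7, 6), transverse axis vertical; a² = 144, b² = 25.
a = 12. Vertices at (h, k ± a).

(7, -6) and (7, 18)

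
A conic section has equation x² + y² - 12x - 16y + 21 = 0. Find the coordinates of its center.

Rearranging, (x² - 12x) + (y² - 16y) = -21.
Completing the square gives (x - 6)² + (y - 8)² = -21 + 36 + 64 = 79.
So (x - 6)² + (y - 8)² = 79.
Circle centered at (6, 8) with r² = 79.

(6, 8)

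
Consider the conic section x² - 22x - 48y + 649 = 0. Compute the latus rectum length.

48

Only x is squared. Complete the square in x: (x - 11)² = 48(y - 11).
Vertex (11, 11); 4p = 48 so p = 12. Opens up.
Latus rectum length = |4p| = 48.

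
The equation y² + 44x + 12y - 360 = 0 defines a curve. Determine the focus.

(-2, -6)

Only y is squared. Complete the square in y: (y + 6)² = -44(x - 9).
Vertex (9, -6); 4p = -44 so p = -11. Opens left.
Focus is p units from the vertex along the axis: (h + p, k).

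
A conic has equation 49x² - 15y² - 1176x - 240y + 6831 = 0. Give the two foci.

(12, -16) and (12, 0)

Rearranging, 49(x² - 24x) -15(y² + 16y) = -6831.
49(x - 12)² -15(y + 8)² = -6831 + 7056 - 960 = -735
Divide by -735: (y + 8)²/49 - (x - 12)²/15 = 1
Hyperbola, center (12, -8), transverse axis vertical; a² = 49, b² = 15.
c² = a² + b² = 49 + 15 = 64, so c = 8.
Foci lie on the vertical axis through the center: (h, k ± c).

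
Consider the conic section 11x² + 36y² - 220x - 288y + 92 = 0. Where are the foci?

(0, 4) and (20, 4)

Group the x- and y-terms: 11(x² - 20x) + 36(y² - 8y) = -92
Complete the square: 11(x - 10)² + 36(y - 4)² = -92 + 1100 + 576 = 1584
Dividing both sides by 1584: (x - 10)²/144 + (y - 4)²/44 = 1
Ellipse, center (10, 4), major axis horizontal; a² = 144, b² = 44.
c² = a² - b² = 144 - 44 = 100, so c = 10.
Foci lie on the horizontal axis through the center: (h ± c, k).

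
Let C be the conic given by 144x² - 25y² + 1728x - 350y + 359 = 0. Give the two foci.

Rearranging, 144(x² + 12x) -25(y² + 14y) = -359.
144(x + 6)² -25(y + 7)² = -359 + 5184 - 1225 = 3600
Divide through by 3600 to get (x + 6)²/25 - (y + 7)²/144 = 1.
Hyperbola, center (-6, -7), transverse axis horizontal; a² = 25, b² = 144.
c² = a² + b² = 25 + 144 = 169, so c = 13.
Foci lie on the horizontal axis through the center: (h ± c, k).

(-19, -7) and (7, -7)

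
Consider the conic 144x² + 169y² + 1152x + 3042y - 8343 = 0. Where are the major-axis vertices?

(-17, -9) and (9, -9)

Rearranging, 144(x² + 8x) + 169(y² + 18y) = 8343.
Complete the square in x and y: 144(x + 4)² + 169(y + 9)² = 8343 + 2304 + 13689 = 24336
Dividing both sides by 24336: (x + 4)²/169 + (y + 9)²/144 = 1
Ellipse, center (-4, -9), major axis horizontal; a² = 169, b² = 144.
a = 13. Vertices at (h ± a, k).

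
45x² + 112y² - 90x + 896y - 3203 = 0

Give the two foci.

(1 - √67, -4) and (1 + √67, -4)

Group the x- and y-terms: 45(x² - 2x) + 112(y² + 8y) = 3203
Complete the square in x and y: 45(x - 1)² + 112(y + 4)² = 3203 + 45 + 1792 = 5040
Dividing both sides by 5040: (x - 1)²/112 + (y + 4)²/45 = 1
Ellipse, center (1, -4), major axis horizontal; a² = 112, b² = 45.
c² = a² - b² = 112 - 45 = 67, so c = √67.
Foci lie on the horizontal axis through the center: (h ± c, k).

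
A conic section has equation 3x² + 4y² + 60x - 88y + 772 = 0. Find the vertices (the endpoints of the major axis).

Group: 3(x² + 20x) + 4(y² - 22y) = -772
Complete the square in x and y: 3(x + 10)² + 4(y - 11)² = -772 + 300 + 484 = 12
Dividing both sides by 12: (x + 10)²/4 + (y - 11)²/3 = 1
Ellipse, center (-10, 11), major axis horizontal; a² = 4, b² = 3.
a = 2. Vertices at (h ± a, k).

(-12, 11) and (-8, 11)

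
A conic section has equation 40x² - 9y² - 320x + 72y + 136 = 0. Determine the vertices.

(1, 4) and (7, 4)

Rearranging, 40(x² - 8x) -9(y² - 8y) = -136.
Complete the square: 40(x - 4)² -9(y - 4)² = -136 + 640 - 144 = 360
Divide through by 360 to get (x - 4)²/9 - (y - 4)²/40 = 1.
Hyperbola, center (4, 4), transverse axis horizontal; a² = 9, b² = 40.
a = 3. Vertices at (h ± a, k).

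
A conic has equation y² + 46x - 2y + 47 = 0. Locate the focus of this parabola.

(-25/2, 1)

Only y is squared. Complete the square in y: (y - 1)² = -46(x + 1).
Vertex (-1, 1); 4p = -46 so p = -23/2. Opens left.
Focus is p units from the vertex along the axis: (h + p, k).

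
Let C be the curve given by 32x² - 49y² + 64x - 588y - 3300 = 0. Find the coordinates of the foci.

Rearranging, 32(x² + 2x) -49(y² + 12y) = 3300.
Completing the square gives 32(x + 1)² -49(y + 6)² = 3300 + 32 - 1764 = 1568.
Divide through by 1568 to get (x + 1)²/49 - (y + 6)²/32 = 1.
Hyperbola, center (-1, -6), transverse axis horizontal; a² = 49, b² = 32.
c² = a² + b² = 49 + 32 = 81, so c = 9.
Foci lie on the horizontal axis through the center: (h ± c, k).

(-10, -6) and (8, -6)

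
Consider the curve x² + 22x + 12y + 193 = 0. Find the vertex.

(-11, -6)

Only x is squared. Complete the square in x: (x + 11)² = -12(y + 6).
Vertex (-11, -6); 4p = -12 so p = -3. Opens down.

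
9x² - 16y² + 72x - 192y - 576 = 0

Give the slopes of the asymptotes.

3/4 and -3/4

Rearranging, 9(x² + 8x) -16(y² + 12y) = 576.
Complete the square: 9(x + 4)² -16(y + 6)² = 576 + 144 - 576 = 144
Divide by 144: (x + 4)²/16 - (y + 6)²/9 = 1
Hyperbola, center (-4, -6), transverse axis horizontal; a² = 16, b² = 9.
For a horizontal hyperbola the asymptotes have slope ±b/a.
Here that is ±3/4.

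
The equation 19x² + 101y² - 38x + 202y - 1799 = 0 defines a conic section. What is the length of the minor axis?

Group the x- and y-terms: 19(x² - 2x) + 101(y² + 2y) = 1799
19(x - 1)² + 101(y + 1)² = 1799 + 19 + 101 = 1919
Divide by 1919: (x - 1)²/101 + (y + 1)²/19 = 1
Ellipse, center (1, -1), major axis horizontal; a² = 101, b² = 19.
b² = 19 so b = √19; the minor axis has length 2b = 2√19.

2√19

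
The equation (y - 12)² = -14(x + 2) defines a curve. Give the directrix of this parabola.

x = 3/2

Vertex (-2, 12); 4p = -14 so p = -7/2. Opens left.
Directrix is the vertical line x = h − p = -2 − (-7/2) = 3/2.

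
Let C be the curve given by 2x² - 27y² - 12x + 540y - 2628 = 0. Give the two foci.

(3, 10 - √29) and (3, 10 + √29)

Group: 2(x² - 6x) -27(y² - 20y) = 2628
Completing the square gives 2(x - 3)² -27(y - 10)² = 2628 + 18 - 2700 = -54.
Divide through by -54 to get (y - 10)²/2 - (x - 3)²/27 = 1.
Hyperbola, center (3, 10), transverse axis vertical; a² = 2, b² = 27.
c² = a² + b² = 2 + 27 = 29, so c = √29.
Foci lie on the vertical axis through the center: (h, k ± c).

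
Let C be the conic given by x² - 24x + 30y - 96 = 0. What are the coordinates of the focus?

(12, 1/2)

Only x is squared. Complete the square in x: (x - 12)² = -30(y - 8).
Vertex (12, 8); 4p = -30 so p = -15/2. Opens down.
Focus is p units from the vertex along the axis: (h, k + p).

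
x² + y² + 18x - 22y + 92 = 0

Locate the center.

(-9, 11)

Collect terms: (x² + 18x) + (y² - 22y) = -92
Completing the square gives (x + 9)² + (y - 11)² = -92 + 81 + 121 = 110.
So (x + 9)² + (y - 11)² = 110.
Circle centered at (-9, 11) with r² = 110.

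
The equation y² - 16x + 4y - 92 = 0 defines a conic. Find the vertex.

Only y is squared. Complete the square in y: (y + 2)² = 16(x + 6).
Vertex (-6, -2); 4p = 16 so p = 4. Opens right.

(-6, -2)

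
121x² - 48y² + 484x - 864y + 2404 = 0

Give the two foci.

121(x² + 4x) -48(y² + 18y) = -2404
121(x + 2)² -48(y + 9)² = -2404 + 484 - 3888 = -5808
Divide through by -5808 to get (y + 9)²/121 - (x + 2)²/48 = 1.
Hyperbola, center (-2, -9), transverse axis vertical; a² = 121, b² = 48.
c² = a² + b² = 121 + 48 = 169, so c = 13.
Foci lie on the vertical axis through the center: (h, k ± c).

(-2, -22) and (-2, 4)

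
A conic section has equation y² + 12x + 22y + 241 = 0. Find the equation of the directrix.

Only y is squared. Complete the square in y: (y + 11)² = -12(x + 10).
Vertex (-10, -11); 4p = -12 so p = -3. Opens left.
Directrix is the vertical line x = h − p = -10 − (-3) = -7.

x = -7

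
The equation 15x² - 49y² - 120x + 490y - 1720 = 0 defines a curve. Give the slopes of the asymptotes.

Group: 15(x² - 8x) -49(y² - 10y) = 1720
15(x - 4)² -49(y - 5)² = 1720 + 240 - 1225 = 735
Divide by 735: (x - 4)²/49 - (y - 5)²/15 = 1
Hyperbola, center (4, 5), transverse axis horizontal; a² = 49, b² = 15.
For a horizontal hyperbola the asymptotes have slope ±b/a.
Here that is ±√15/7.

√15/7 and -√15/7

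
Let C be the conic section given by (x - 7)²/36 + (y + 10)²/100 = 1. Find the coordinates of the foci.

(7, -18) and (7, -2)

Center (7, -10). The larger denominator 100 sits under the y-term, so the major axis is vertical; a² = 100, b² = 36.
c² = a² - b² = 100 - 36 = 64, so c = 8.
Foci lie on the vertical axis through the center: (h, k ± c).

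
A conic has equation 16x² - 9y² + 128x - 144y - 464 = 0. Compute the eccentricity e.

e = 5/3

Group: 16(x² + 8x) -9(y² + 16y) = 464
16(x + 4)² -9(y + 8)² = 464 + 256 - 576 = 144
Divide through by 144 to get (x + 4)²/9 - (y + 8)²/16 = 1.
Hyperbola, center (-4, -8), transverse axis horizontal; a² = 9, b² = 16.
c² = a² + b² = 25, so c = 5.
e = c/a = 5/3.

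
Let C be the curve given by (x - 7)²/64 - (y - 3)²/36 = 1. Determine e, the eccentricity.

e = 5/4

Center (7, 3). The positive term is the x-term, so the transverse axis is horizontal; a² = 64, b² = 36.
c² = a² + b² = 100, so c = 10.
e = c/a = 10/8 = 5/4.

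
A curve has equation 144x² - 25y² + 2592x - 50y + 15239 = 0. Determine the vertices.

Group the x- and y-terms: 144(x² + 18x) -25(y² + 2y) = -15239
Complete the square: 144(x + 9)² -25(y + 1)² = -15239 + 11664 - 25 = -3600
Divide through by -3600 to get (y + 1)²/144 - (x + 9)²/25 = 1.
Hyperbola, center (-9, -1), transverse axis vertical; a² = 144, b² = 25.
a = 12. Vertices at (h, k ± a).

(-9, -13) and (-9, 11)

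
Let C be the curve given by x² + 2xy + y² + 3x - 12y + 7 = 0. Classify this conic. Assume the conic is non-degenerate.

A = 1, B = 2, C = 1.
Discriminant B² − 4AC = 2² − 4·1·1 = 0.
B² − 4AC = 0 ⇒ parabola.

parabola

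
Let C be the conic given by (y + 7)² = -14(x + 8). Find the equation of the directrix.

x = -9/2

Vertex (-8, -7); 4p = -14 so p = -7/2. Opens left.
Directrix is the vertical line x = h − p = -8 − (-7/2) = -9/2.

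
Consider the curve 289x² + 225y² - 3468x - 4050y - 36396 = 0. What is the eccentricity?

Group: 289(x² - 12x) + 225(y² - 18y) = 36396
Complete the square in x and y: 289(x - 6)² + 225(y - 9)² = 36396 + 10404 + 18225 = 65025
Divide by 65025: (x - 6)²/225 + (y - 9)²/289 = 1
Ellipse, center (6, 9), major axis vertical; a² = 289, b² = 225.
c² = a² - b² = 64, so c = 8.
e = c/a = 8/17.

e = 8/17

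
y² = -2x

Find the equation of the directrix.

Vertex (0, 0); 4p = -2 so p = -1/2. Opens left.
Directrix is the vertical line x = h − p = 0 − (-1/2) = 1/2.

x = 1/2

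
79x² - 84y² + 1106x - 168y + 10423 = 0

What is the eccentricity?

Collect terms: 79(x² + 14x) -84(y² + 2y) = -10423
79(x + 7)² -84(y + 1)² = -10423 + 3871 - 84 = -6636
Divide by -6636: (y + 1)²/79 - (x + 7)²/84 = 1
Hyperbola, center (-7, -1), transverse axis vertical; a² = 79, b² = 84.
c² = a² + b² = 163, so c = √163.
e = c/a = √163/√79 = √12877/79.

e = √12877/79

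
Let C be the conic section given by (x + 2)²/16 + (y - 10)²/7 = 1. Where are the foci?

Center (-2, 10). The larger denominator 16 sits under the x-term, so the major axis is horizontal; a² = 16, b² = 7.
c² = a² - b² = 16 - 7 = 9, so c = 3.
Foci lie on the horizontal axis through the center: (h ± c, k).

(-5, 10) and (1, 10)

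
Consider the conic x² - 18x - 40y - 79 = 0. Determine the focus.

Only x is squared. Complete the square in x: (x - 9)² = 40(y + 4).
Vertex (9, -4); 4p = 40 so p = 10. Opens up.
Focus is p units from the vertex along the axis: (h, k + p).

(9, 6)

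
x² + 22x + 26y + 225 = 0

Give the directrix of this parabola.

y = 5/2

Only x is squared. Complete the square in x: (x + 11)² = -26(y + 4).
Vertex (-11, -4); 4p = -26 so p = -13/2. Opens down.
Directrix is the horizontal line y = k − p = -4 − (-13/2) = 5/2.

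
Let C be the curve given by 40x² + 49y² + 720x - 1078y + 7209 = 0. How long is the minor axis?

4√10

Collect terms: 40(x² + 18x) + 49(y² - 22y) = -7209
40(x + 9)² + 49(y - 11)² = -7209 + 3240 + 5929 = 1960
Divide by 1960: (x + 9)²/49 + (y - 11)²/40 = 1
Ellipse, center (-9, 11), major axis horizontal; a² = 49, b² = 40.
b² = 40 so b = 2√10; the minor axis has length 2b = 4√10.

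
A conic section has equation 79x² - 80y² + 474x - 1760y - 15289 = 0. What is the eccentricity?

e = √795/20

Group the x- and y-terms: 79(x² + 6x) -80(y² + 22y) = 15289
Complete the square: 79(x + 3)² -80(y + 11)² = 15289 + 711 - 9680 = 6320
Divide by 6320: (x + 3)²/80 - (y + 11)²/79 = 1
Hyperbola, center (-3, -11), transverse axis horizontal; a² = 80, b² = 79.
c² = a² + b² = 159, so c = √159.
e = c/a = √159/4√5 = √795/20.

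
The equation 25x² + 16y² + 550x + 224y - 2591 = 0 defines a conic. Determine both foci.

Group the x- and y-terms: 25(x² + 22x) + 16(y² + 14y) = 2591
Complete the square in x and y: 25(x + 11)² + 16(y + 7)² = 2591 + 3025 + 784 = 6400
Dividing both sides by 6400: (x + 11)²/256 + (y + 7)²/400 = 1
Ellipse, center (-11, -7), major axis vertical; a² = 400, b² = 256.
c² = a² - b² = 400 - 256 = 144, so c = 12.
Foci lie on the vertical axis through the center: (h, k ± c).

(-11, -19) and (-11, 5)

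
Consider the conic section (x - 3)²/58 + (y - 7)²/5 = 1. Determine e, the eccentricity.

e = √3074/58

Center (3, 7). The larger denominator 58 sits under the x-term, so the major axis is horizontal; a² = 58, b² = 5.
c² = a² - b² = 53, so c = √53.
e = c/a = √53/√58 = √3074/58.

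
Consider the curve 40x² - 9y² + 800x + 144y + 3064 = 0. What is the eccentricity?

e = 7/3

40(x² + 20x) -9(y² - 16y) = -3064
Complete the square: 40(x + 10)² -9(y - 8)² = -3064 + 4000 - 576 = 360
Divide by 360: (x + 10)²/9 - (y - 8)²/40 = 1
Hyperbola, center (-10, 8), transverse axis horizontal; a² = 9, b² = 40.
c² = a² + b² = 49, so c = 7.
e = c/a = 7/3.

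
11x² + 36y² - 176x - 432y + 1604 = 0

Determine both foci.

(3, 6) and (13, 6)

Group: 11(x² - 16x) + 36(y² - 12y) = -1604
Completing the square gives 11(x - 8)² + 36(y - 6)² = -1604 + 704 + 1296 = 396.
Divide through by 396 to get (x - 8)²/36 + (y - 6)²/11 = 1.
Ellipse, center (8, 6), major axis horizontal; a² = 36, b² = 11.
c² = a² - b² = 36 - 11 = 25, so c = 5.
Foci lie on the horizontal axis through the center: (h ± c, k).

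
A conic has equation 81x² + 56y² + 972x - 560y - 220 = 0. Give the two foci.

Collect terms: 81(x² + 12x) + 56(y² - 10y) = 220
Completing the square gives 81(x + 6)² + 56(y - 5)² = 220 + 2916 + 1400 = 4536.
Divide by 4536: (x + 6)²/56 + (y - 5)²/81 = 1
Ellipse, center (-6, 5), major axis vertical; a² = 81, b² = 56.
c² = a² - b² = 81 - 56 = 25, so c = 5.
Foci lie on the vertical axis through the center: (h, k ± c).

(-6, 0) and (-6, 10)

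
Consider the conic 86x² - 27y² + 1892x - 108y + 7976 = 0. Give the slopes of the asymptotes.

Group the x- and y-terms: 86(x² + 22x) -27(y² + 4y) = -7976
86(x + 11)² -27(y + 2)² = -7976 + 10406 - 108 = 2322
Divide by 2322: (x + 11)²/27 - (y + 2)²/86 = 1
Hyperbola, center (-11, -2), transverse axis horizontal; a² = 27, b² = 86.
For a horizontal hyperbola the asymptotes have slope ±b/a.
Here that is ±√86/3√3 = ±√258/9.

√258/9 and -√258/9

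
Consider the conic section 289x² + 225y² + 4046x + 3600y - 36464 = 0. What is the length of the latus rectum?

450/17

Group: 289(x² + 14x) + 225(y² + 16y) = 36464
Complete the square in x and y: 289(x + 7)² + 225(y + 8)² = 36464 + 14161 + 14400 = 65025
Divide by 65025: (x + 7)²/225 + (y + 8)²/289 = 1
Ellipse, center (-7, -8), major axis vertical; a² = 289, b² = 225.
Latus rectum length = 2b²/a = 2·225/17 = 450/17.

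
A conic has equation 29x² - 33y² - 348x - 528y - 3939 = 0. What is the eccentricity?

Collect terms: 29(x² - 12x) -33(y² + 16y) = 3939
Complete the square in x and y: 29(x - 6)² -33(y + 8)² = 3939 + 1044 - 2112 = 2871
Divide through by 2871 to get (x - 6)²/99 - (y + 8)²/87 = 1.
Hyperbola, center (6, -8), transverse axis horizontal; a² = 99, b² = 87.
c² = a² + b² = 186, so c = √186.
e = c/a = √186/3√11 = √2046/33.

e = √2046/33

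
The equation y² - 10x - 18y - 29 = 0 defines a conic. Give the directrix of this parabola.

Only y is squared. Complete the square in y: (y - 9)² = 10(x + 11).
Vertex (-11, 9); 4p = 10 so p = 5/2. Opens right.
Directrix is the vertical line x = h − p = -11 − (5/2) = -27/2.

x = -27/2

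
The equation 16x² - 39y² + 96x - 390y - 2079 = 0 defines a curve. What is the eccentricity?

Group the x- and y-terms: 16(x² + 6x) -39(y² + 10y) = 2079
Completing the square gives 16(x + 3)² -39(y + 5)² = 2079 + 144 - 975 = 1248.
Divide through by 1248 to get (x + 3)²/78 - (y + 5)²/32 = 1.
Hyperbola, center (-3, -5), transverse axis horizontal; a² = 78, b² = 32.
c² = a² + b² = 110, so c = √110.
e = c/a = √110/√78 = √2145/39.

e = √2145/39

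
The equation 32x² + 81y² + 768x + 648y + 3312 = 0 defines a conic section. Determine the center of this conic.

(-12, -4)

32(x² + 24x) + 81(y² + 8y) = -3312
32(x + 12)² + 81(y + 4)² = -3312 + 4608 + 1296 = 2592
Divide through by 2592 to get (x + 12)²/81 + (y + 4)²/32 = 1.
Ellipse with center (-12, -4).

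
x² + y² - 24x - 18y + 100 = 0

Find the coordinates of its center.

(x² - 24x) + (y² - 18y) = -100
Complete the square in x and y: (x - 12)² + (y - 9)² = -100 + 144 + 81 = 125
So (x - 12)² + (y - 9)² = 125.
Circle centered at (12, 9) with r² = 125.

(12, 9)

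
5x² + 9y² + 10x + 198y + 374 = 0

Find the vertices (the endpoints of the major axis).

(-13, -11) and (11, -11)

Collect terms: 5(x² + 2x) + 9(y² + 22y) = -374
Complete the square in x and y: 5(x + 1)² + 9(y + 11)² = -374 + 5 + 1089 = 720
Divide through by 720 to get (x + 1)²/144 + (y + 11)²/80 = 1.
Ellipse, center (-1, -11), major axis horizontal; a² = 144, b² = 80.
a = 12. Vertices at (h ± a, k).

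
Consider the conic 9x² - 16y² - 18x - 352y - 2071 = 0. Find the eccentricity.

Rearranging, 9(x² - 2x) -16(y² + 22y) = 2071.
Completing the square gives 9(x - 1)² -16(y + 11)² = 2071 + 9 - 1936 = 144.
Dividing both sides by 144: (x - 1)²/16 - (y + 11)²/9 = 1
Hyperbola, center (1, -11), transverse axis horizontal; a² = 16, b² = 9.
c² = a² + b² = 25, so c = 5.
e = c/a = 5/4.

e = 5/4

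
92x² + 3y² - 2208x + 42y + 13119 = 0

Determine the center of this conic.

92(x² - 24x) + 3(y² + 14y) = -13119
Complete the square in x and y: 92(x - 12)² + 3(y + 7)² = -13119 + 13248 + 147 = 276
Dividing both sides by 276: (x - 12)²/3 + (y + 7)²/92 = 1
Ellipse with center (12, -7).

(12, -7)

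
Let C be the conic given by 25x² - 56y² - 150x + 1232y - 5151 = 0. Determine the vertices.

(3, 6) and (3, 16)

Group the x- and y-terms: 25(x² - 6x) -56(y² - 22y) = 5151
25(x - 3)² -56(y - 11)² = 5151 + 225 - 6776 = -1400
Divide by -1400: (y - 11)²/25 - (x - 3)²/56 = 1
Hyperbola, center (3, 11), transverse axis vertical; a² = 25, b² = 56.
a = 5. Vertices at (h, k ± a).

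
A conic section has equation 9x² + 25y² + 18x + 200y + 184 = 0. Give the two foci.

(-5, -4) and (3, -4)

Collect terms: 9(x² + 2x) + 25(y² + 8y) = -184
Complete the square in x and y: 9(x + 1)² + 25(y + 4)² = -184 + 9 + 400 = 225
Divide by 225: (x + 1)²/25 + (y + 4)²/9 = 1
Ellipse, center (-1, -4), major axis horizontal; a² = 25, b² = 9.
c² = a² - b² = 25 - 9 = 16, so c = 4.
Foci lie on the horizontal axis through the center: (h ± c, k).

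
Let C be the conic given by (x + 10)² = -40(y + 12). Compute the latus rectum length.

40

Vertex (-10, -12); 4p = -40 so p = -10. Opens down.
Latus rectum length = |4p| = 40.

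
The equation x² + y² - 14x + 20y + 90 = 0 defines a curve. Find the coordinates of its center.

(7, -10)

Group: (x² - 14x) + (y² + 20y) = -90
Complete the square in x and y: (x - 7)² + (y + 10)² = -90 + 49 + 100 = 59
So (x - 7)² + (y + 10)² = 59.
Circle centered at (7, -10) with r² = 59.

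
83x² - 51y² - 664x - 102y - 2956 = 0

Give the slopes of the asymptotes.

Group: 83(x² - 8x) -51(y² + 2y) = 2956
Completing the square gives 83(x - 4)² -51(y + 1)² = 2956 + 1328 - 51 = 4233.
Divide through by 4233 to get (x - 4)²/51 - (y + 1)²/83 = 1.
Hyperbola, center (4, -1), transverse axis horizontal; a² = 51, b² = 83.
For a horizontal hyperbola the asymptotes have slope ±b/a.
Here that is ±√83/√51 = ±√4233/51.

√4233/51 and -√4233/51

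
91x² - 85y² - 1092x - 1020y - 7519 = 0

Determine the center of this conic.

(6, -6)

Rearranging, 91(x² - 12x) -85(y² + 12y) = 7519.
Complete the square in x and y: 91(x - 6)² -85(y + 6)² = 7519 + 3276 - 3060 = 7735
Dividing both sides by 7735: (x - 6)²/85 - (y + 6)²/91 = 1
Hyperbola with center (6, -6).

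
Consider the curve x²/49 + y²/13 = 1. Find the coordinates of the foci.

(-6, 0) and (6, 0)

Center (0, 0). The larger denominator 49 sits under the x-term, so the major axis is horizontal; a² = 49, b² = 13.
c² = a² - b² = 49 - 13 = 36, so c = 6.
Foci lie on the horizontal axis through the center: (h ± c, k).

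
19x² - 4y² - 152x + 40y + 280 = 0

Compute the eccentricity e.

e = √437/19

Group: 19(x² - 8x) -4(y² - 10y) = -280
Complete the square in x and y: 19(x - 4)² -4(y - 5)² = -280 + 304 - 100 = -76
Divide by -76: (y - 5)²/19 - (x - 4)²/4 = 1
Hyperbola, center (4, 5), transverse axis vertical; a² = 19, b² = 4.
c² = a² + b² = 23, so c = √23.
e = c/a = √23/√19 = √437/19.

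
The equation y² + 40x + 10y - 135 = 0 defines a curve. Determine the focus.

(-6, -5)

Only y is squared. Complete the square in y: (y + 5)² = -40(x - 4).
Vertex (4, -5); 4p = -40 so p = -10. Opens left.
Focus is p units from the vertex along the axis: (h + p, k).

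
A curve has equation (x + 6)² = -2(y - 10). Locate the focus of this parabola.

(-6, 19/2)

Vertex (-6, 10); 4p = -2 so p = -1/2. Opens down.
Focus is p units from the vertex along the axis: (h, k + p).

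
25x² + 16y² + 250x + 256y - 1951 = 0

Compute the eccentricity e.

Collect terms: 25(x² + 10x) + 16(y² + 16y) = 1951
Completing the square gives 25(x + 5)² + 16(y + 8)² = 1951 + 625 + 1024 = 3600.
Divide through by 3600 to get (x + 5)²/144 + (y + 8)²/225 = 1.
Ellipse, center (-5, -8), major axis vertical; a² = 225, b² = 144.
c² = a² - b² = 81, so c = 9.
e = c/a = 9/15 = 3/5.

e = 3/5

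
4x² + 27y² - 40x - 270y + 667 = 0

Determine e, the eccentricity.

e = √69/9

4(x² - 10x) + 27(y² - 10y) = -667
4(x - 5)² + 27(y - 5)² = -667 + 100 + 675 = 108
Dividing both sides by 108: (x - 5)²/27 + (y - 5)²/4 = 1
Ellipse, center (5, 5), major axis horizontal; a² = 27, b² = 4.
c² = a² - b² = 23, so c = √23.
e = c/a = √23/3√3 = √69/9.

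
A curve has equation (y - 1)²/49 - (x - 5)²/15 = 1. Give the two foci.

(5, -7) and (5, 9)

Center (5, 1). The positive term is the y-term, so the transverse axis is vertical; a² = 49, b² = 15.
c² = a² + b² = 49 + 15 = 64, so c = 8.
Foci lie on the vertical axis through the center: (h, k ± c).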